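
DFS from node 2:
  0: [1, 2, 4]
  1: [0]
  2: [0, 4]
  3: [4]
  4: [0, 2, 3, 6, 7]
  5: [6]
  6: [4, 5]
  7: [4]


Visit 2, push [4, 0]
Visit 0, push [4, 1]
Visit 1, push []
Visit 4, push [7, 6, 3]
Visit 3, push []
Visit 6, push [5]
Visit 5, push []
Visit 7, push []

DFS order: [2, 0, 1, 4, 3, 6, 5, 7]


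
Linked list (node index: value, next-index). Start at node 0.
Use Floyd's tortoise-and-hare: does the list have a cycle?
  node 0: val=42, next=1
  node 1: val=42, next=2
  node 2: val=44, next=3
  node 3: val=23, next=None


Floyd's tortoise (slow, +1) and hare (fast, +2):
  init: slow=0, fast=0
  step 1: slow=1, fast=2
  step 2: fast 2->3->None, no cycle

Cycle: no


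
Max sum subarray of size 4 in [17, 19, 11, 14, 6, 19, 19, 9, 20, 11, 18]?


[0:4]: 61
[1:5]: 50
[2:6]: 50
[3:7]: 58
[4:8]: 53
[5:9]: 67
[6:10]: 59
[7:11]: 58

Max: 67 at [5:9]


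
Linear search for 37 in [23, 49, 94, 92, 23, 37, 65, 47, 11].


i=0: 23!=37
i=1: 49!=37
i=2: 94!=37
i=3: 92!=37
i=4: 23!=37
i=5: 37==37 found!

Found at 5, 6 comps


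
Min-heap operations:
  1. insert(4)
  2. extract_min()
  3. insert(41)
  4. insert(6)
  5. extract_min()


insert(4) -> [4]
extract_min()->4, []
insert(41) -> [41]
insert(6) -> [6, 41]
extract_min()->6, [41]

Final heap: [41]


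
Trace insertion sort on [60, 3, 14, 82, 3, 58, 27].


Initial: [60, 3, 14, 82, 3, 58, 27]
Insert 3: [3, 60, 14, 82, 3, 58, 27]
Insert 14: [3, 14, 60, 82, 3, 58, 27]
Insert 82: [3, 14, 60, 82, 3, 58, 27]
Insert 3: [3, 3, 14, 60, 82, 58, 27]
Insert 58: [3, 3, 14, 58, 60, 82, 27]
Insert 27: [3, 3, 14, 27, 58, 60, 82]

Sorted: [3, 3, 14, 27, 58, 60, 82]


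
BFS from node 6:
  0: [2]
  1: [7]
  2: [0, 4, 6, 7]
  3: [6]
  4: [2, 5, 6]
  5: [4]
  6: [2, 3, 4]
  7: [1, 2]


Visit 6, enqueue [2, 3, 4]
Visit 2, enqueue [0, 7]
Visit 3, enqueue []
Visit 4, enqueue [5]
Visit 0, enqueue []
Visit 7, enqueue [1]
Visit 5, enqueue []
Visit 1, enqueue []

BFS order: [6, 2, 3, 4, 0, 7, 5, 1]


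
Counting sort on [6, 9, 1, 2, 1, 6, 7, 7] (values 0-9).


Input: [6, 9, 1, 2, 1, 6, 7, 7]
Counts: [0, 2, 1, 0, 0, 0, 2, 2, 0, 1]

Sorted: [1, 1, 2, 6, 6, 7, 7, 9]


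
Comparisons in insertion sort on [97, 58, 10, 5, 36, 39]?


Algorithm: insertion sort
Input: [97, 58, 10, 5, 36, 39]
Sorted: [5, 10, 36, 39, 58, 97]

12


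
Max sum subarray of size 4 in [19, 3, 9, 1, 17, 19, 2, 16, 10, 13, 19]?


[0:4]: 32
[1:5]: 30
[2:6]: 46
[3:7]: 39
[4:8]: 54
[5:9]: 47
[6:10]: 41
[7:11]: 58

Max: 58 at [7:11]


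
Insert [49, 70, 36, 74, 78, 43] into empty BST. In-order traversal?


Insert 49: root
Insert 70: R from 49
Insert 36: L from 49
Insert 74: R from 49 -> R from 70
Insert 78: R from 49 -> R from 70 -> R from 74
Insert 43: L from 49 -> R from 36

In-order: [36, 43, 49, 70, 74, 78]


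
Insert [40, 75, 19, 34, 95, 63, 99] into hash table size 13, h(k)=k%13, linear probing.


Insert 40: h=1 -> slot 1
Insert 75: h=10 -> slot 10
Insert 19: h=6 -> slot 6
Insert 34: h=8 -> slot 8
Insert 95: h=4 -> slot 4
Insert 63: h=11 -> slot 11
Insert 99: h=8, 1 probes -> slot 9

Table: [None, 40, None, None, 95, None, 19, None, 34, 99, 75, 63, None]


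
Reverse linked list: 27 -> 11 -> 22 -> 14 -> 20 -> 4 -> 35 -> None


Step 1: curr=27, set curr.next=prev(None) | reversed so far: 27
Step 2: curr=11, set curr.next=prev(27) | reversed so far: 11 -> 27
Step 3: curr=22, set curr.next=prev(11) | reversed so far: 22 -> 11 -> 27
Step 4: curr=14, set curr.next=prev(22) | reversed so far: 14 -> 22 -> 11 -> 27
Step 5: curr=20, set curr.next=prev(14) | reversed so far: 20 -> 14 -> 22 -> 11 -> 27
Step 6: curr=4, set curr.next=prev(20) | reversed so far: 4 -> 20 -> 14 -> 22 -> 11 -> 27
Step 7: curr=35, set curr.next=prev(4) | reversed so far: 35 -> 4 -> 20 -> 14 -> 22 -> 11 -> 27

35 -> 4 -> 20 -> 14 -> 22 -> 11 -> 27 -> None


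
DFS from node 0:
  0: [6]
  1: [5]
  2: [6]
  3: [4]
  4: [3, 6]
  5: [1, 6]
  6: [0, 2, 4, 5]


Visit 0, push [6]
Visit 6, push [5, 4, 2]
Visit 2, push []
Visit 4, push [3]
Visit 3, push []
Visit 5, push [1]
Visit 1, push []

DFS order: [0, 6, 2, 4, 3, 5, 1]


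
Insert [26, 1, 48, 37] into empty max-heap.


Insert 26: [26]
Insert 1: [26, 1]
Insert 48: [48, 1, 26]
Insert 37: [48, 37, 26, 1]

Final heap: [48, 37, 26, 1]


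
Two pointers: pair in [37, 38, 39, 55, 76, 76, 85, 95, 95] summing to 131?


lo=0(37)+hi=8(95)=132
lo=0(37)+hi=7(95)=132
lo=0(37)+hi=6(85)=122
lo=1(38)+hi=6(85)=123
lo=2(39)+hi=6(85)=124
lo=3(55)+hi=6(85)=140
lo=3(55)+hi=5(76)=131

Yes: 55+76=131


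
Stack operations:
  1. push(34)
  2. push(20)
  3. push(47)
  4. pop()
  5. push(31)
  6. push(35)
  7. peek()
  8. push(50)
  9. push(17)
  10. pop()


push(34) -> [34]
push(20) -> [34, 20]
push(47) -> [34, 20, 47]
pop()->47, [34, 20]
push(31) -> [34, 20, 31]
push(35) -> [34, 20, 31, 35]
peek()->35
push(50) -> [34, 20, 31, 35, 50]
push(17) -> [34, 20, 31, 35, 50, 17]
pop()->17, [34, 20, 31, 35, 50]

Final stack: [34, 20, 31, 35, 50]


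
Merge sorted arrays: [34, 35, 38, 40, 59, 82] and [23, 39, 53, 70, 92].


Take 23 from B
Take 34 from A
Take 35 from A
Take 38 from A
Take 39 from B
Take 40 from A
Take 53 from B
Take 59 from A
Take 70 from B
Take 82 from A

Merged: [23, 34, 35, 38, 39, 40, 53, 59, 70, 82, 92]


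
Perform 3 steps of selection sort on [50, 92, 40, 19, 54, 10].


Initial: [50, 92, 40, 19, 54, 10]
Step 1: min=10 at 5
  Swap: [10, 92, 40, 19, 54, 50]
Step 2: min=19 at 3
  Swap: [10, 19, 40, 92, 54, 50]
Step 3: min=40 at 2
  Swap: [10, 19, 40, 92, 54, 50]

After 3 steps: [10, 19, 40, 92, 54, 50]


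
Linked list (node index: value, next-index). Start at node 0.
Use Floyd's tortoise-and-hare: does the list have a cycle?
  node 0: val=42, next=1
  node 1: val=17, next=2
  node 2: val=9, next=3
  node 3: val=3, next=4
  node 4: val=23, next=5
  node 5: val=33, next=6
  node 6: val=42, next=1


Floyd's tortoise (slow, +1) and hare (fast, +2):
  init: slow=0, fast=0
  step 1: slow=1, fast=2
  step 2: slow=2, fast=4
  step 3: slow=3, fast=6
  step 4: slow=4, fast=2
  step 5: slow=5, fast=4
  step 6: slow=6, fast=6
  slow == fast at node 6: cycle detected

Cycle: yes


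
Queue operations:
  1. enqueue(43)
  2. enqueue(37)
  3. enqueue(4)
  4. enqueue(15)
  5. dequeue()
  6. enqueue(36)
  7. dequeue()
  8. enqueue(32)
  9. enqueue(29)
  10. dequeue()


enqueue(43) -> [43]
enqueue(37) -> [43, 37]
enqueue(4) -> [43, 37, 4]
enqueue(15) -> [43, 37, 4, 15]
dequeue()->43, [37, 4, 15]
enqueue(36) -> [37, 4, 15, 36]
dequeue()->37, [4, 15, 36]
enqueue(32) -> [4, 15, 36, 32]
enqueue(29) -> [4, 15, 36, 32, 29]
dequeue()->4, [15, 36, 32, 29]

Final queue: [15, 36, 32, 29]


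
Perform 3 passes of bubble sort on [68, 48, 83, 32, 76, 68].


Initial: [68, 48, 83, 32, 76, 68]
Pass 1: [48, 68, 32, 76, 68, 83] (4 swaps)
Pass 2: [48, 32, 68, 68, 76, 83] (2 swaps)
Pass 3: [32, 48, 68, 68, 76, 83] (1 swaps)

After 3 passes: [32, 48, 68, 68, 76, 83]


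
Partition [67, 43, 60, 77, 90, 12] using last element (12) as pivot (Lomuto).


Pivot: 12
Place pivot at 0: [12, 43, 60, 77, 90, 67]

Partitioned: [12, 43, 60, 77, 90, 67]


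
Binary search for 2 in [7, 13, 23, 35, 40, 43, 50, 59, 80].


Step 1: lo=0, hi=8, mid=4, val=40
Step 2: lo=0, hi=3, mid=1, val=13
Step 3: lo=0, hi=0, mid=0, val=7

Not found


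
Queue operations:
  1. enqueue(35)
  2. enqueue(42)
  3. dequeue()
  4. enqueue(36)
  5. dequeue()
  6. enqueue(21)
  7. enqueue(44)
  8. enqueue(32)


enqueue(35) -> [35]
enqueue(42) -> [35, 42]
dequeue()->35, [42]
enqueue(36) -> [42, 36]
dequeue()->42, [36]
enqueue(21) -> [36, 21]
enqueue(44) -> [36, 21, 44]
enqueue(32) -> [36, 21, 44, 32]

Final queue: [36, 21, 44, 32]


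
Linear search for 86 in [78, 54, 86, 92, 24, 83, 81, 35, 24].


i=0: 78!=86
i=1: 54!=86
i=2: 86==86 found!

Found at 2, 3 comps


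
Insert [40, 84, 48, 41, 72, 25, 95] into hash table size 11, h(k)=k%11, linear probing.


Insert 40: h=7 -> slot 7
Insert 84: h=7, 1 probes -> slot 8
Insert 48: h=4 -> slot 4
Insert 41: h=8, 1 probes -> slot 9
Insert 72: h=6 -> slot 6
Insert 25: h=3 -> slot 3
Insert 95: h=7, 3 probes -> slot 10

Table: [None, None, None, 25, 48, None, 72, 40, 84, 41, 95]


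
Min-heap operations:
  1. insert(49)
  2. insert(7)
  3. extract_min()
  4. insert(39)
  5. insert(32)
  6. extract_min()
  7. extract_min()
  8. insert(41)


insert(49) -> [49]
insert(7) -> [7, 49]
extract_min()->7, [49]
insert(39) -> [39, 49]
insert(32) -> [32, 49, 39]
extract_min()->32, [39, 49]
extract_min()->39, [49]
insert(41) -> [41, 49]

Final heap: [41, 49]


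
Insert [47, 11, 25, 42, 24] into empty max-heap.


Insert 47: [47]
Insert 11: [47, 11]
Insert 25: [47, 11, 25]
Insert 42: [47, 42, 25, 11]
Insert 24: [47, 42, 25, 11, 24]

Final heap: [47, 42, 25, 11, 24]


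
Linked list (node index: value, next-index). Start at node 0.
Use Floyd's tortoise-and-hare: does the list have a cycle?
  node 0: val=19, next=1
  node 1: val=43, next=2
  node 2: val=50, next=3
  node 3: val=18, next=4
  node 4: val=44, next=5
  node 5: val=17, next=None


Floyd's tortoise (slow, +1) and hare (fast, +2):
  init: slow=0, fast=0
  step 1: slow=1, fast=2
  step 2: slow=2, fast=4
  step 3: fast 4->5->None, no cycle

Cycle: no


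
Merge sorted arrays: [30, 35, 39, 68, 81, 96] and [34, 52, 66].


Take 30 from A
Take 34 from B
Take 35 from A
Take 39 from A
Take 52 from B
Take 66 from B

Merged: [30, 34, 35, 39, 52, 66, 68, 81, 96]


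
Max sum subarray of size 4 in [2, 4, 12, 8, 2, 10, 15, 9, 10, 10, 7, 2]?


[0:4]: 26
[1:5]: 26
[2:6]: 32
[3:7]: 35
[4:8]: 36
[5:9]: 44
[6:10]: 44
[7:11]: 36
[8:12]: 29

Max: 44 at [5:9]


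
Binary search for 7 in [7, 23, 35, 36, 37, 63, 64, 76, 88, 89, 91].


Step 1: lo=0, hi=10, mid=5, val=63
Step 2: lo=0, hi=4, mid=2, val=35
Step 3: lo=0, hi=1, mid=0, val=7

Found at index 0


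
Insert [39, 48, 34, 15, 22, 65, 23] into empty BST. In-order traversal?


Insert 39: root
Insert 48: R from 39
Insert 34: L from 39
Insert 15: L from 39 -> L from 34
Insert 22: L from 39 -> L from 34 -> R from 15
Insert 65: R from 39 -> R from 48
Insert 23: L from 39 -> L from 34 -> R from 15 -> R from 22

In-order: [15, 22, 23, 34, 39, 48, 65]


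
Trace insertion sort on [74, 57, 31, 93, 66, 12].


Initial: [74, 57, 31, 93, 66, 12]
Insert 57: [57, 74, 31, 93, 66, 12]
Insert 31: [31, 57, 74, 93, 66, 12]
Insert 93: [31, 57, 74, 93, 66, 12]
Insert 66: [31, 57, 66, 74, 93, 12]
Insert 12: [12, 31, 57, 66, 74, 93]

Sorted: [12, 31, 57, 66, 74, 93]


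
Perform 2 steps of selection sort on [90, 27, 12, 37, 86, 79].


Initial: [90, 27, 12, 37, 86, 79]
Step 1: min=12 at 2
  Swap: [12, 27, 90, 37, 86, 79]
Step 2: min=27 at 1
  Swap: [12, 27, 90, 37, 86, 79]

After 2 steps: [12, 27, 90, 37, 86, 79]


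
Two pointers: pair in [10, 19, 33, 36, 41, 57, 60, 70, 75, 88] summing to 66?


lo=0(10)+hi=9(88)=98
lo=0(10)+hi=8(75)=85
lo=0(10)+hi=7(70)=80
lo=0(10)+hi=6(60)=70
lo=0(10)+hi=5(57)=67
lo=0(10)+hi=4(41)=51
lo=1(19)+hi=4(41)=60
lo=2(33)+hi=4(41)=74
lo=2(33)+hi=3(36)=69

No pair found


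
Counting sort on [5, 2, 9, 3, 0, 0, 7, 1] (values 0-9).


Input: [5, 2, 9, 3, 0, 0, 7, 1]
Counts: [2, 1, 1, 1, 0, 1, 0, 1, 0, 1]

Sorted: [0, 0, 1, 2, 3, 5, 7, 9]


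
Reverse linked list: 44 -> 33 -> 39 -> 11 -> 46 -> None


Step 1: curr=44, set curr.next=prev(None) | reversed so far: 44
Step 2: curr=33, set curr.next=prev(44) | reversed so far: 33 -> 44
Step 3: curr=39, set curr.next=prev(33) | reversed so far: 39 -> 33 -> 44
Step 4: curr=11, set curr.next=prev(39) | reversed so far: 11 -> 39 -> 33 -> 44
Step 5: curr=46, set curr.next=prev(11) | reversed so far: 46 -> 11 -> 39 -> 33 -> 44

46 -> 11 -> 39 -> 33 -> 44 -> None


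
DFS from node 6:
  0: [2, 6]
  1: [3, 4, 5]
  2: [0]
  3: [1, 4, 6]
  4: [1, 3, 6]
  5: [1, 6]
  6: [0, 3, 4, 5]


Visit 6, push [5, 4, 3, 0]
Visit 0, push [2]
Visit 2, push []
Visit 3, push [4, 1]
Visit 1, push [5, 4]
Visit 4, push []
Visit 5, push []

DFS order: [6, 0, 2, 3, 1, 4, 5]


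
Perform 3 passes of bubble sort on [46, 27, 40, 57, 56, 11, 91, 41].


Initial: [46, 27, 40, 57, 56, 11, 91, 41]
Pass 1: [27, 40, 46, 56, 11, 57, 41, 91] (5 swaps)
Pass 2: [27, 40, 46, 11, 56, 41, 57, 91] (2 swaps)
Pass 3: [27, 40, 11, 46, 41, 56, 57, 91] (2 swaps)

After 3 passes: [27, 40, 11, 46, 41, 56, 57, 91]


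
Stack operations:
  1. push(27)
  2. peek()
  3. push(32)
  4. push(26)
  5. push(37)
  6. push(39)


push(27) -> [27]
peek()->27
push(32) -> [27, 32]
push(26) -> [27, 32, 26]
push(37) -> [27, 32, 26, 37]
push(39) -> [27, 32, 26, 37, 39]

Final stack: [27, 32, 26, 37, 39]


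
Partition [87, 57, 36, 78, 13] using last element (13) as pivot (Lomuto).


Pivot: 13
Place pivot at 0: [13, 57, 36, 78, 87]

Partitioned: [13, 57, 36, 78, 87]


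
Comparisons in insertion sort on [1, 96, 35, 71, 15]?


Algorithm: insertion sort
Input: [1, 96, 35, 71, 15]
Sorted: [1, 15, 35, 71, 96]

9


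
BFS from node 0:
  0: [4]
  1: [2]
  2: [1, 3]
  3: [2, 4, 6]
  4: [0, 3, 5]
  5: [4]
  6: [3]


Visit 0, enqueue [4]
Visit 4, enqueue [3, 5]
Visit 3, enqueue [2, 6]
Visit 5, enqueue []
Visit 2, enqueue [1]
Visit 6, enqueue []
Visit 1, enqueue []

BFS order: [0, 4, 3, 5, 2, 6, 1]


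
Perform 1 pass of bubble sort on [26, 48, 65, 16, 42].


Initial: [26, 48, 65, 16, 42]
Pass 1: [26, 48, 16, 42, 65] (2 swaps)

After 1 pass: [26, 48, 16, 42, 65]


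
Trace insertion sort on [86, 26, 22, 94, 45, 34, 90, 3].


Initial: [86, 26, 22, 94, 45, 34, 90, 3]
Insert 26: [26, 86, 22, 94, 45, 34, 90, 3]
Insert 22: [22, 26, 86, 94, 45, 34, 90, 3]
Insert 94: [22, 26, 86, 94, 45, 34, 90, 3]
Insert 45: [22, 26, 45, 86, 94, 34, 90, 3]
Insert 34: [22, 26, 34, 45, 86, 94, 90, 3]
Insert 90: [22, 26, 34, 45, 86, 90, 94, 3]
Insert 3: [3, 22, 26, 34, 45, 86, 90, 94]

Sorted: [3, 22, 26, 34, 45, 86, 90, 94]


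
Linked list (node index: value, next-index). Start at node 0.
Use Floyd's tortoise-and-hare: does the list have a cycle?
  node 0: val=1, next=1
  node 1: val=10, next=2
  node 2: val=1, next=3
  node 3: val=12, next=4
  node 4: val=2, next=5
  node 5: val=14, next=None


Floyd's tortoise (slow, +1) and hare (fast, +2):
  init: slow=0, fast=0
  step 1: slow=1, fast=2
  step 2: slow=2, fast=4
  step 3: fast 4->5->None, no cycle

Cycle: no


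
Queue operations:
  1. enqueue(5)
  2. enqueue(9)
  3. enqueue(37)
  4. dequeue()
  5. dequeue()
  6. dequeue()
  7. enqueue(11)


enqueue(5) -> [5]
enqueue(9) -> [5, 9]
enqueue(37) -> [5, 9, 37]
dequeue()->5, [9, 37]
dequeue()->9, [37]
dequeue()->37, []
enqueue(11) -> [11]

Final queue: [11]


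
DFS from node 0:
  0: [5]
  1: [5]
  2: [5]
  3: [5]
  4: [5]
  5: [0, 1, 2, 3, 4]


Visit 0, push [5]
Visit 5, push [4, 3, 2, 1]
Visit 1, push []
Visit 2, push []
Visit 3, push []
Visit 4, push []

DFS order: [0, 5, 1, 2, 3, 4]


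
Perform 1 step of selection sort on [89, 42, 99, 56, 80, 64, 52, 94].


Initial: [89, 42, 99, 56, 80, 64, 52, 94]
Step 1: min=42 at 1
  Swap: [42, 89, 99, 56, 80, 64, 52, 94]

After 1 step: [42, 89, 99, 56, 80, 64, 52, 94]


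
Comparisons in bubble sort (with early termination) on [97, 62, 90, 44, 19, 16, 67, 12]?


Algorithm: bubble sort (with early termination)
Input: [97, 62, 90, 44, 19, 16, 67, 12]
Sorted: [12, 16, 19, 44, 62, 67, 90, 97]

28


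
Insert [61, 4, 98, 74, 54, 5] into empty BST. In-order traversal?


Insert 61: root
Insert 4: L from 61
Insert 98: R from 61
Insert 74: R from 61 -> L from 98
Insert 54: L from 61 -> R from 4
Insert 5: L from 61 -> R from 4 -> L from 54

In-order: [4, 5, 54, 61, 74, 98]


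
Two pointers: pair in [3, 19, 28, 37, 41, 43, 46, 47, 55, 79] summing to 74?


lo=0(3)+hi=9(79)=82
lo=0(3)+hi=8(55)=58
lo=1(19)+hi=8(55)=74

Yes: 19+55=74


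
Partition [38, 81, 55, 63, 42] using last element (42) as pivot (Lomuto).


Pivot: 42
  38 <= 42: advance i (no swap)
Place pivot at 1: [38, 42, 55, 63, 81]

Partitioned: [38, 42, 55, 63, 81]


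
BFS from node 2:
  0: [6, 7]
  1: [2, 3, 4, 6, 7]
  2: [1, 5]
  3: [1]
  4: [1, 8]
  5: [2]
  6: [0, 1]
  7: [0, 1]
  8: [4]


Visit 2, enqueue [1, 5]
Visit 1, enqueue [3, 4, 6, 7]
Visit 5, enqueue []
Visit 3, enqueue []
Visit 4, enqueue [8]
Visit 6, enqueue [0]
Visit 7, enqueue []
Visit 8, enqueue []
Visit 0, enqueue []

BFS order: [2, 1, 5, 3, 4, 6, 7, 8, 0]


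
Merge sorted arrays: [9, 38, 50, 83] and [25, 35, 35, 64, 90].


Take 9 from A
Take 25 from B
Take 35 from B
Take 35 from B
Take 38 from A
Take 50 from A
Take 64 from B
Take 83 from A

Merged: [9, 25, 35, 35, 38, 50, 64, 83, 90]


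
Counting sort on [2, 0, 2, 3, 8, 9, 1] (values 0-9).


Input: [2, 0, 2, 3, 8, 9, 1]
Counts: [1, 1, 2, 1, 0, 0, 0, 0, 1, 1]

Sorted: [0, 1, 2, 2, 3, 8, 9]


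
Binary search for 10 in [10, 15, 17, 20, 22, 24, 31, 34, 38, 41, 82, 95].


Step 1: lo=0, hi=11, mid=5, val=24
Step 2: lo=0, hi=4, mid=2, val=17
Step 3: lo=0, hi=1, mid=0, val=10

Found at index 0


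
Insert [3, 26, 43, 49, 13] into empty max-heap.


Insert 3: [3]
Insert 26: [26, 3]
Insert 43: [43, 3, 26]
Insert 49: [49, 43, 26, 3]
Insert 13: [49, 43, 26, 3, 13]

Final heap: [49, 43, 26, 3, 13]


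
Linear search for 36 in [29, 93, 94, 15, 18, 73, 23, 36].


i=0: 29!=36
i=1: 93!=36
i=2: 94!=36
i=3: 15!=36
i=4: 18!=36
i=5: 73!=36
i=6: 23!=36
i=7: 36==36 found!

Found at 7, 8 comps


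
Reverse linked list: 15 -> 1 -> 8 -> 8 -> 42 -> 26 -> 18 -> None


Step 1: curr=15, set curr.next=prev(None) | reversed so far: 15
Step 2: curr=1, set curr.next=prev(15) | reversed so far: 1 -> 15
Step 3: curr=8, set curr.next=prev(1) | reversed so far: 8 -> 1 -> 15
Step 4: curr=8, set curr.next=prev(8) | reversed so far: 8 -> 8 -> 1 -> 15
Step 5: curr=42, set curr.next=prev(8) | reversed so far: 42 -> 8 -> 8 -> 1 -> 15
Step 6: curr=26, set curr.next=prev(42) | reversed so far: 26 -> 42 -> 8 -> 8 -> 1 -> 15
Step 7: curr=18, set curr.next=prev(26) | reversed so far: 18 -> 26 -> 42 -> 8 -> 8 -> 1 -> 15

18 -> 26 -> 42 -> 8 -> 8 -> 1 -> 15 -> None


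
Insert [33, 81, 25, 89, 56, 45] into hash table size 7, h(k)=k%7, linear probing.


Insert 33: h=5 -> slot 5
Insert 81: h=4 -> slot 4
Insert 25: h=4, 2 probes -> slot 6
Insert 89: h=5, 2 probes -> slot 0
Insert 56: h=0, 1 probes -> slot 1
Insert 45: h=3 -> slot 3

Table: [89, 56, None, 45, 81, 33, 25]


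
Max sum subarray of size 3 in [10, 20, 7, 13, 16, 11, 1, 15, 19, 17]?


[0:3]: 37
[1:4]: 40
[2:5]: 36
[3:6]: 40
[4:7]: 28
[5:8]: 27
[6:9]: 35
[7:10]: 51

Max: 51 at [7:10]


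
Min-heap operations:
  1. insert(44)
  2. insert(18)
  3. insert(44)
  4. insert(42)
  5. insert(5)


insert(44) -> [44]
insert(18) -> [18, 44]
insert(44) -> [18, 44, 44]
insert(42) -> [18, 42, 44, 44]
insert(5) -> [5, 18, 44, 44, 42]

Final heap: [5, 18, 44, 44, 42]


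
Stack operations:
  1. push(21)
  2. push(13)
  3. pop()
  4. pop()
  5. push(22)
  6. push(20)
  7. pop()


push(21) -> [21]
push(13) -> [21, 13]
pop()->13, [21]
pop()->21, []
push(22) -> [22]
push(20) -> [22, 20]
pop()->20, [22]

Final stack: [22]


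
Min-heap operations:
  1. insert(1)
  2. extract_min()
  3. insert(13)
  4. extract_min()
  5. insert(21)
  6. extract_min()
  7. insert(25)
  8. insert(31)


insert(1) -> [1]
extract_min()->1, []
insert(13) -> [13]
extract_min()->13, []
insert(21) -> [21]
extract_min()->21, []
insert(25) -> [25]
insert(31) -> [25, 31]

Final heap: [25, 31]


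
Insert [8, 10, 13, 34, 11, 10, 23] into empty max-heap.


Insert 8: [8]
Insert 10: [10, 8]
Insert 13: [13, 8, 10]
Insert 34: [34, 13, 10, 8]
Insert 11: [34, 13, 10, 8, 11]
Insert 10: [34, 13, 10, 8, 11, 10]
Insert 23: [34, 13, 23, 8, 11, 10, 10]

Final heap: [34, 13, 23, 8, 11, 10, 10]


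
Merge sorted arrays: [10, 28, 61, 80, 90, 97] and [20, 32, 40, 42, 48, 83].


Take 10 from A
Take 20 from B
Take 28 from A
Take 32 from B
Take 40 from B
Take 42 from B
Take 48 from B
Take 61 from A
Take 80 from A
Take 83 from B

Merged: [10, 20, 28, 32, 40, 42, 48, 61, 80, 83, 90, 97]


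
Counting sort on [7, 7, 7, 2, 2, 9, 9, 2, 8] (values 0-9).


Input: [7, 7, 7, 2, 2, 9, 9, 2, 8]
Counts: [0, 0, 3, 0, 0, 0, 0, 3, 1, 2]

Sorted: [2, 2, 2, 7, 7, 7, 8, 9, 9]


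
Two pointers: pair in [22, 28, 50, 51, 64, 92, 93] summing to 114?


lo=0(22)+hi=6(93)=115
lo=0(22)+hi=5(92)=114

Yes: 22+92=114


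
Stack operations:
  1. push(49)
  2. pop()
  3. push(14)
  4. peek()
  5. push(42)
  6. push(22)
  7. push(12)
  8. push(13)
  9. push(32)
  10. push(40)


push(49) -> [49]
pop()->49, []
push(14) -> [14]
peek()->14
push(42) -> [14, 42]
push(22) -> [14, 42, 22]
push(12) -> [14, 42, 22, 12]
push(13) -> [14, 42, 22, 12, 13]
push(32) -> [14, 42, 22, 12, 13, 32]
push(40) -> [14, 42, 22, 12, 13, 32, 40]

Final stack: [14, 42, 22, 12, 13, 32, 40]


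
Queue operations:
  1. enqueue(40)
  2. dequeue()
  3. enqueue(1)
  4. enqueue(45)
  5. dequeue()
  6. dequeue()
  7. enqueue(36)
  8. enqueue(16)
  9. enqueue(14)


enqueue(40) -> [40]
dequeue()->40, []
enqueue(1) -> [1]
enqueue(45) -> [1, 45]
dequeue()->1, [45]
dequeue()->45, []
enqueue(36) -> [36]
enqueue(16) -> [36, 16]
enqueue(14) -> [36, 16, 14]

Final queue: [36, 16, 14]


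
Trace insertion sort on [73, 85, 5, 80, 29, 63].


Initial: [73, 85, 5, 80, 29, 63]
Insert 85: [73, 85, 5, 80, 29, 63]
Insert 5: [5, 73, 85, 80, 29, 63]
Insert 80: [5, 73, 80, 85, 29, 63]
Insert 29: [5, 29, 73, 80, 85, 63]
Insert 63: [5, 29, 63, 73, 80, 85]

Sorted: [5, 29, 63, 73, 80, 85]


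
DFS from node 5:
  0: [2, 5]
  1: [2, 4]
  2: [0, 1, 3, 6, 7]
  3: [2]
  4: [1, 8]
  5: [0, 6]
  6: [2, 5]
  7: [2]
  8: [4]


Visit 5, push [6, 0]
Visit 0, push [2]
Visit 2, push [7, 6, 3, 1]
Visit 1, push [4]
Visit 4, push [8]
Visit 8, push []
Visit 3, push []
Visit 6, push []
Visit 7, push []

DFS order: [5, 0, 2, 1, 4, 8, 3, 6, 7]


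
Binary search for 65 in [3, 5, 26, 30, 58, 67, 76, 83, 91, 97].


Step 1: lo=0, hi=9, mid=4, val=58
Step 2: lo=5, hi=9, mid=7, val=83
Step 3: lo=5, hi=6, mid=5, val=67

Not found


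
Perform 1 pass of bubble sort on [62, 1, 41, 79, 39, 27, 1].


Initial: [62, 1, 41, 79, 39, 27, 1]
Pass 1: [1, 41, 62, 39, 27, 1, 79] (5 swaps)

After 1 pass: [1, 41, 62, 39, 27, 1, 79]


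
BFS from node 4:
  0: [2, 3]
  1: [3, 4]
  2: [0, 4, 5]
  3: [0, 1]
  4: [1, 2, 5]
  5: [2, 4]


Visit 4, enqueue [1, 2, 5]
Visit 1, enqueue [3]
Visit 2, enqueue [0]
Visit 5, enqueue []
Visit 3, enqueue []
Visit 0, enqueue []

BFS order: [4, 1, 2, 5, 3, 0]


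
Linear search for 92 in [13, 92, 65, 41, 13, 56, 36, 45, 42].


i=0: 13!=92
i=1: 92==92 found!

Found at 1, 2 comps


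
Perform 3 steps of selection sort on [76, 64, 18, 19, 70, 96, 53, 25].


Initial: [76, 64, 18, 19, 70, 96, 53, 25]
Step 1: min=18 at 2
  Swap: [18, 64, 76, 19, 70, 96, 53, 25]
Step 2: min=19 at 3
  Swap: [18, 19, 76, 64, 70, 96, 53, 25]
Step 3: min=25 at 7
  Swap: [18, 19, 25, 64, 70, 96, 53, 76]

After 3 steps: [18, 19, 25, 64, 70, 96, 53, 76]


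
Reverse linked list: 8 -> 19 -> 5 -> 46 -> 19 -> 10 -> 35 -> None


Step 1: curr=8, set curr.next=prev(None) | reversed so far: 8
Step 2: curr=19, set curr.next=prev(8) | reversed so far: 19 -> 8
Step 3: curr=5, set curr.next=prev(19) | reversed so far: 5 -> 19 -> 8
Step 4: curr=46, set curr.next=prev(5) | reversed so far: 46 -> 5 -> 19 -> 8
Step 5: curr=19, set curr.next=prev(46) | reversed so far: 19 -> 46 -> 5 -> 19 -> 8
Step 6: curr=10, set curr.next=prev(19) | reversed so far: 10 -> 19 -> 46 -> 5 -> 19 -> 8
Step 7: curr=35, set curr.next=prev(10) | reversed so far: 35 -> 10 -> 19 -> 46 -> 5 -> 19 -> 8

35 -> 10 -> 19 -> 46 -> 5 -> 19 -> 8 -> None


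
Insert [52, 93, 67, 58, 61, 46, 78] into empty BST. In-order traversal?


Insert 52: root
Insert 93: R from 52
Insert 67: R from 52 -> L from 93
Insert 58: R from 52 -> L from 93 -> L from 67
Insert 61: R from 52 -> L from 93 -> L from 67 -> R from 58
Insert 46: L from 52
Insert 78: R from 52 -> L from 93 -> R from 67

In-order: [46, 52, 58, 61, 67, 78, 93]


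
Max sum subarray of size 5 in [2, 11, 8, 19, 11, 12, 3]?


[0:5]: 51
[1:6]: 61
[2:7]: 53

Max: 61 at [1:6]


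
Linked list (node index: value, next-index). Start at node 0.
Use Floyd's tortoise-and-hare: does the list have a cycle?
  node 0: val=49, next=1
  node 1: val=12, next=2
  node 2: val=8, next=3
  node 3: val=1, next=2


Floyd's tortoise (slow, +1) and hare (fast, +2):
  init: slow=0, fast=0
  step 1: slow=1, fast=2
  step 2: slow=2, fast=2
  slow == fast at node 2: cycle detected

Cycle: yes


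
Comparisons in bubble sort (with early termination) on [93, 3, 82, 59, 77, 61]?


Algorithm: bubble sort (with early termination)
Input: [93, 3, 82, 59, 77, 61]
Sorted: [3, 59, 61, 77, 82, 93]

14


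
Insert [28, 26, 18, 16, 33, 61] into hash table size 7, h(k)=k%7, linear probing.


Insert 28: h=0 -> slot 0
Insert 26: h=5 -> slot 5
Insert 18: h=4 -> slot 4
Insert 16: h=2 -> slot 2
Insert 33: h=5, 1 probes -> slot 6
Insert 61: h=5, 3 probes -> slot 1

Table: [28, 61, 16, None, 18, 26, 33]


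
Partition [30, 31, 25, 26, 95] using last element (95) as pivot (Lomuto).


Pivot: 95
  30 <= 95: advance i (no swap)
  31 <= 95: advance i (no swap)
  25 <= 95: advance i (no swap)
  26 <= 95: advance i (no swap)
Place pivot at 4: [30, 31, 25, 26, 95]

Partitioned: [30, 31, 25, 26, 95]


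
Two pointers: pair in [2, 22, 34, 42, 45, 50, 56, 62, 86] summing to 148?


lo=0(2)+hi=8(86)=88
lo=1(22)+hi=8(86)=108
lo=2(34)+hi=8(86)=120
lo=3(42)+hi=8(86)=128
lo=4(45)+hi=8(86)=131
lo=5(50)+hi=8(86)=136
lo=6(56)+hi=8(86)=142
lo=7(62)+hi=8(86)=148

Yes: 62+86=148


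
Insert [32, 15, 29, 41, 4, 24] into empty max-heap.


Insert 32: [32]
Insert 15: [32, 15]
Insert 29: [32, 15, 29]
Insert 41: [41, 32, 29, 15]
Insert 4: [41, 32, 29, 15, 4]
Insert 24: [41, 32, 29, 15, 4, 24]

Final heap: [41, 32, 29, 15, 4, 24]


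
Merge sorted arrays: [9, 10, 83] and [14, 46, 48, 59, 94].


Take 9 from A
Take 10 from A
Take 14 from B
Take 46 from B
Take 48 from B
Take 59 from B
Take 83 from A

Merged: [9, 10, 14, 46, 48, 59, 83, 94]


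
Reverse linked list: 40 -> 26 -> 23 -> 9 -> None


Step 1: curr=40, set curr.next=prev(None) | reversed so far: 40
Step 2: curr=26, set curr.next=prev(40) | reversed so far: 26 -> 40
Step 3: curr=23, set curr.next=prev(26) | reversed so far: 23 -> 26 -> 40
Step 4: curr=9, set curr.next=prev(23) | reversed so far: 9 -> 23 -> 26 -> 40

9 -> 23 -> 26 -> 40 -> None


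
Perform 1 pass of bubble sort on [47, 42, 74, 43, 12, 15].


Initial: [47, 42, 74, 43, 12, 15]
Pass 1: [42, 47, 43, 12, 15, 74] (4 swaps)

After 1 pass: [42, 47, 43, 12, 15, 74]


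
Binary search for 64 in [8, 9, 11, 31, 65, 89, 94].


Step 1: lo=0, hi=6, mid=3, val=31
Step 2: lo=4, hi=6, mid=5, val=89
Step 3: lo=4, hi=4, mid=4, val=65

Not found


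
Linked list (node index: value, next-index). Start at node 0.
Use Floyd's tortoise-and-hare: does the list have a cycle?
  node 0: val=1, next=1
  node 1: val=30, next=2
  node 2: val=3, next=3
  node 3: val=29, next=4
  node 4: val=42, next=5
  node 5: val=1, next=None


Floyd's tortoise (slow, +1) and hare (fast, +2):
  init: slow=0, fast=0
  step 1: slow=1, fast=2
  step 2: slow=2, fast=4
  step 3: fast 4->5->None, no cycle

Cycle: no


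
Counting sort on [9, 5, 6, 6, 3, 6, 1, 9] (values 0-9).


Input: [9, 5, 6, 6, 3, 6, 1, 9]
Counts: [0, 1, 0, 1, 0, 1, 3, 0, 0, 2]

Sorted: [1, 3, 5, 6, 6, 6, 9, 9]


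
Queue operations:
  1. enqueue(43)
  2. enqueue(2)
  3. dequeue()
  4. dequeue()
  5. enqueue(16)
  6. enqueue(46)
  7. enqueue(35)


enqueue(43) -> [43]
enqueue(2) -> [43, 2]
dequeue()->43, [2]
dequeue()->2, []
enqueue(16) -> [16]
enqueue(46) -> [16, 46]
enqueue(35) -> [16, 46, 35]

Final queue: [16, 46, 35]


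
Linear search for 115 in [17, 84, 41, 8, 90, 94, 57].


i=0: 17!=115
i=1: 84!=115
i=2: 41!=115
i=3: 8!=115
i=4: 90!=115
i=5: 94!=115
i=6: 57!=115

Not found, 7 comps


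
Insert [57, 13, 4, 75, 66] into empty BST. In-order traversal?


Insert 57: root
Insert 13: L from 57
Insert 4: L from 57 -> L from 13
Insert 75: R from 57
Insert 66: R from 57 -> L from 75

In-order: [4, 13, 57, 66, 75]


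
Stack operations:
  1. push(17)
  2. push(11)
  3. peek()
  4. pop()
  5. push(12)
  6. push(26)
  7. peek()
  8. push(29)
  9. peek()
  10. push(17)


push(17) -> [17]
push(11) -> [17, 11]
peek()->11
pop()->11, [17]
push(12) -> [17, 12]
push(26) -> [17, 12, 26]
peek()->26
push(29) -> [17, 12, 26, 29]
peek()->29
push(17) -> [17, 12, 26, 29, 17]

Final stack: [17, 12, 26, 29, 17]


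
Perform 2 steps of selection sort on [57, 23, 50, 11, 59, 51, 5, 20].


Initial: [57, 23, 50, 11, 59, 51, 5, 20]
Step 1: min=5 at 6
  Swap: [5, 23, 50, 11, 59, 51, 57, 20]
Step 2: min=11 at 3
  Swap: [5, 11, 50, 23, 59, 51, 57, 20]

After 2 steps: [5, 11, 50, 23, 59, 51, 57, 20]


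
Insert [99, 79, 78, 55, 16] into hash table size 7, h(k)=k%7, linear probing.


Insert 99: h=1 -> slot 1
Insert 79: h=2 -> slot 2
Insert 78: h=1, 2 probes -> slot 3
Insert 55: h=6 -> slot 6
Insert 16: h=2, 2 probes -> slot 4

Table: [None, 99, 79, 78, 16, None, 55]


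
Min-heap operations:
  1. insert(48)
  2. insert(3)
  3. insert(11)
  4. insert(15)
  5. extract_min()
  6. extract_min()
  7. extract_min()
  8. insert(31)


insert(48) -> [48]
insert(3) -> [3, 48]
insert(11) -> [3, 48, 11]
insert(15) -> [3, 15, 11, 48]
extract_min()->3, [11, 15, 48]
extract_min()->11, [15, 48]
extract_min()->15, [48]
insert(31) -> [31, 48]

Final heap: [31, 48]


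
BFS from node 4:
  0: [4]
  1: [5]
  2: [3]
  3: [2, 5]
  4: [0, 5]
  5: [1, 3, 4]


Visit 4, enqueue [0, 5]
Visit 0, enqueue []
Visit 5, enqueue [1, 3]
Visit 1, enqueue []
Visit 3, enqueue [2]
Visit 2, enqueue []

BFS order: [4, 0, 5, 1, 3, 2]


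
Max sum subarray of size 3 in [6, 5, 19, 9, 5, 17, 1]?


[0:3]: 30
[1:4]: 33
[2:5]: 33
[3:6]: 31
[4:7]: 23

Max: 33 at [1:4]


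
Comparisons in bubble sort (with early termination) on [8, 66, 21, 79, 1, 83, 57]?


Algorithm: bubble sort (with early termination)
Input: [8, 66, 21, 79, 1, 83, 57]
Sorted: [1, 8, 21, 57, 66, 79, 83]

20


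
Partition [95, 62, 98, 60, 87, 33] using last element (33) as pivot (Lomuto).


Pivot: 33
Place pivot at 0: [33, 62, 98, 60, 87, 95]

Partitioned: [33, 62, 98, 60, 87, 95]


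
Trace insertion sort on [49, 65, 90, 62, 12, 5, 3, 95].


Initial: [49, 65, 90, 62, 12, 5, 3, 95]
Insert 65: [49, 65, 90, 62, 12, 5, 3, 95]
Insert 90: [49, 65, 90, 62, 12, 5, 3, 95]
Insert 62: [49, 62, 65, 90, 12, 5, 3, 95]
Insert 12: [12, 49, 62, 65, 90, 5, 3, 95]
Insert 5: [5, 12, 49, 62, 65, 90, 3, 95]
Insert 3: [3, 5, 12, 49, 62, 65, 90, 95]
Insert 95: [3, 5, 12, 49, 62, 65, 90, 95]

Sorted: [3, 5, 12, 49, 62, 65, 90, 95]


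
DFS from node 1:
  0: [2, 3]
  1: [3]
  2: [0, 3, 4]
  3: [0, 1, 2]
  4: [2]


Visit 1, push [3]
Visit 3, push [2, 0]
Visit 0, push [2]
Visit 2, push [4]
Visit 4, push []

DFS order: [1, 3, 0, 2, 4]


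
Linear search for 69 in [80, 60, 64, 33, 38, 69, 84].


i=0: 80!=69
i=1: 60!=69
i=2: 64!=69
i=3: 33!=69
i=4: 38!=69
i=5: 69==69 found!

Found at 5, 6 comps


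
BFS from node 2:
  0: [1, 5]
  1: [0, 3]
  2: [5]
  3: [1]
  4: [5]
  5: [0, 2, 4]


Visit 2, enqueue [5]
Visit 5, enqueue [0, 4]
Visit 0, enqueue [1]
Visit 4, enqueue []
Visit 1, enqueue [3]
Visit 3, enqueue []

BFS order: [2, 5, 0, 4, 1, 3]


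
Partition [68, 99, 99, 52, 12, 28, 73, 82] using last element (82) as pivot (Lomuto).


Pivot: 82
  68 <= 82: advance i (no swap)
  52 <= 82: swap -> [68, 52, 99, 99, 12, 28, 73, 82]
  12 <= 82: swap -> [68, 52, 12, 99, 99, 28, 73, 82]
  28 <= 82: swap -> [68, 52, 12, 28, 99, 99, 73, 82]
  73 <= 82: swap -> [68, 52, 12, 28, 73, 99, 99, 82]
Place pivot at 5: [68, 52, 12, 28, 73, 82, 99, 99]

Partitioned: [68, 52, 12, 28, 73, 82, 99, 99]


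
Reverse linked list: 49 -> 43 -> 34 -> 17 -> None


Step 1: curr=49, set curr.next=prev(None) | reversed so far: 49
Step 2: curr=43, set curr.next=prev(49) | reversed so far: 43 -> 49
Step 3: curr=34, set curr.next=prev(43) | reversed so far: 34 -> 43 -> 49
Step 4: curr=17, set curr.next=prev(34) | reversed so far: 17 -> 34 -> 43 -> 49

17 -> 34 -> 43 -> 49 -> None


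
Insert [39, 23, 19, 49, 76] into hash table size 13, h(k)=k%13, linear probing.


Insert 39: h=0 -> slot 0
Insert 23: h=10 -> slot 10
Insert 19: h=6 -> slot 6
Insert 49: h=10, 1 probes -> slot 11
Insert 76: h=11, 1 probes -> slot 12

Table: [39, None, None, None, None, None, 19, None, None, None, 23, 49, 76]


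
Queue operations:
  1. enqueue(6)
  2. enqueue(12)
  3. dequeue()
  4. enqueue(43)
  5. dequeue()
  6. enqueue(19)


enqueue(6) -> [6]
enqueue(12) -> [6, 12]
dequeue()->6, [12]
enqueue(43) -> [12, 43]
dequeue()->12, [43]
enqueue(19) -> [43, 19]

Final queue: [43, 19]


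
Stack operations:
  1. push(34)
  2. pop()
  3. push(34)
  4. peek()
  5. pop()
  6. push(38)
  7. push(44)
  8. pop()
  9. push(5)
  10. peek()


push(34) -> [34]
pop()->34, []
push(34) -> [34]
peek()->34
pop()->34, []
push(38) -> [38]
push(44) -> [38, 44]
pop()->44, [38]
push(5) -> [38, 5]
peek()->5

Final stack: [38, 5]


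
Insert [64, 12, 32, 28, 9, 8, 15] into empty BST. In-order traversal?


Insert 64: root
Insert 12: L from 64
Insert 32: L from 64 -> R from 12
Insert 28: L from 64 -> R from 12 -> L from 32
Insert 9: L from 64 -> L from 12
Insert 8: L from 64 -> L from 12 -> L from 9
Insert 15: L from 64 -> R from 12 -> L from 32 -> L from 28

In-order: [8, 9, 12, 15, 28, 32, 64]


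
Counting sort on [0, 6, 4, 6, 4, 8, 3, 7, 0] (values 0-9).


Input: [0, 6, 4, 6, 4, 8, 3, 7, 0]
Counts: [2, 0, 0, 1, 2, 0, 2, 1, 1, 0]

Sorted: [0, 0, 3, 4, 4, 6, 6, 7, 8]


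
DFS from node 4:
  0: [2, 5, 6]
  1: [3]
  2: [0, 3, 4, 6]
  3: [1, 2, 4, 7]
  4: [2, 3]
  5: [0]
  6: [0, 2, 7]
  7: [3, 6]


Visit 4, push [3, 2]
Visit 2, push [6, 3, 0]
Visit 0, push [6, 5]
Visit 5, push []
Visit 6, push [7]
Visit 7, push [3]
Visit 3, push [1]
Visit 1, push []

DFS order: [4, 2, 0, 5, 6, 7, 3, 1]


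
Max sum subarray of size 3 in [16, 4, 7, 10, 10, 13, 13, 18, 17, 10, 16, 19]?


[0:3]: 27
[1:4]: 21
[2:5]: 27
[3:6]: 33
[4:7]: 36
[5:8]: 44
[6:9]: 48
[7:10]: 45
[8:11]: 43
[9:12]: 45

Max: 48 at [6:9]


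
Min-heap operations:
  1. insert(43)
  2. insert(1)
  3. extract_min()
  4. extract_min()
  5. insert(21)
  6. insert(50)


insert(43) -> [43]
insert(1) -> [1, 43]
extract_min()->1, [43]
extract_min()->43, []
insert(21) -> [21]
insert(50) -> [21, 50]

Final heap: [21, 50]


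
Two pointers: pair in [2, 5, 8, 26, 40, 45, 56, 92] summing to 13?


lo=0(2)+hi=7(92)=94
lo=0(2)+hi=6(56)=58
lo=0(2)+hi=5(45)=47
lo=0(2)+hi=4(40)=42
lo=0(2)+hi=3(26)=28
lo=0(2)+hi=2(8)=10
lo=1(5)+hi=2(8)=13

Yes: 5+8=13


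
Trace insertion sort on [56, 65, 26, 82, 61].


Initial: [56, 65, 26, 82, 61]
Insert 65: [56, 65, 26, 82, 61]
Insert 26: [26, 56, 65, 82, 61]
Insert 82: [26, 56, 65, 82, 61]
Insert 61: [26, 56, 61, 65, 82]

Sorted: [26, 56, 61, 65, 82]


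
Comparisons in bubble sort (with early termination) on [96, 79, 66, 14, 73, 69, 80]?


Algorithm: bubble sort (with early termination)
Input: [96, 79, 66, 14, 73, 69, 80]
Sorted: [14, 66, 69, 73, 79, 80, 96]

18


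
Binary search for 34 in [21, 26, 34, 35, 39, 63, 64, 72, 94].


Step 1: lo=0, hi=8, mid=4, val=39
Step 2: lo=0, hi=3, mid=1, val=26
Step 3: lo=2, hi=3, mid=2, val=34

Found at index 2


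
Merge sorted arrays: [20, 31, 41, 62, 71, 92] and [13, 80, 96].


Take 13 from B
Take 20 from A
Take 31 from A
Take 41 from A
Take 62 from A
Take 71 from A
Take 80 from B
Take 92 from A

Merged: [13, 20, 31, 41, 62, 71, 80, 92, 96]


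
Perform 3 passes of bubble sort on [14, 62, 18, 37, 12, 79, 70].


Initial: [14, 62, 18, 37, 12, 79, 70]
Pass 1: [14, 18, 37, 12, 62, 70, 79] (4 swaps)
Pass 2: [14, 18, 12, 37, 62, 70, 79] (1 swaps)
Pass 3: [14, 12, 18, 37, 62, 70, 79] (1 swaps)

After 3 passes: [14, 12, 18, 37, 62, 70, 79]


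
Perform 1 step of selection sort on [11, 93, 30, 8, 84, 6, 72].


Initial: [11, 93, 30, 8, 84, 6, 72]
Step 1: min=6 at 5
  Swap: [6, 93, 30, 8, 84, 11, 72]

After 1 step: [6, 93, 30, 8, 84, 11, 72]


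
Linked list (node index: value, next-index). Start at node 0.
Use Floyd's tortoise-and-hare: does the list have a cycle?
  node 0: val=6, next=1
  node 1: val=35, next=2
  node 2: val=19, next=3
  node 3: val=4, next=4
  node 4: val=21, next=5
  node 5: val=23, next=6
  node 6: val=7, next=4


Floyd's tortoise (slow, +1) and hare (fast, +2):
  init: slow=0, fast=0
  step 1: slow=1, fast=2
  step 2: slow=2, fast=4
  step 3: slow=3, fast=6
  step 4: slow=4, fast=5
  step 5: slow=5, fast=4
  step 6: slow=6, fast=6
  slow == fast at node 6: cycle detected

Cycle: yes


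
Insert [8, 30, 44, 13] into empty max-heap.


Insert 8: [8]
Insert 30: [30, 8]
Insert 44: [44, 8, 30]
Insert 13: [44, 13, 30, 8]

Final heap: [44, 13, 30, 8]


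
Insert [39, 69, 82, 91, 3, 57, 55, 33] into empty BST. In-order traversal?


Insert 39: root
Insert 69: R from 39
Insert 82: R from 39 -> R from 69
Insert 91: R from 39 -> R from 69 -> R from 82
Insert 3: L from 39
Insert 57: R from 39 -> L from 69
Insert 55: R from 39 -> L from 69 -> L from 57
Insert 33: L from 39 -> R from 3

In-order: [3, 33, 39, 55, 57, 69, 82, 91]


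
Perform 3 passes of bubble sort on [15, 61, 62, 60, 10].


Initial: [15, 61, 62, 60, 10]
Pass 1: [15, 61, 60, 10, 62] (2 swaps)
Pass 2: [15, 60, 10, 61, 62] (2 swaps)
Pass 3: [15, 10, 60, 61, 62] (1 swaps)

After 3 passes: [15, 10, 60, 61, 62]


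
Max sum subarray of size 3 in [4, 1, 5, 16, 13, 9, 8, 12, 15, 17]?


[0:3]: 10
[1:4]: 22
[2:5]: 34
[3:6]: 38
[4:7]: 30
[5:8]: 29
[6:9]: 35
[7:10]: 44

Max: 44 at [7:10]


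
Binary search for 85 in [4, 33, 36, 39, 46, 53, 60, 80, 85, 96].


Step 1: lo=0, hi=9, mid=4, val=46
Step 2: lo=5, hi=9, mid=7, val=80
Step 3: lo=8, hi=9, mid=8, val=85

Found at index 8


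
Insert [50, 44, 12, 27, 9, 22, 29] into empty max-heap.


Insert 50: [50]
Insert 44: [50, 44]
Insert 12: [50, 44, 12]
Insert 27: [50, 44, 12, 27]
Insert 9: [50, 44, 12, 27, 9]
Insert 22: [50, 44, 22, 27, 9, 12]
Insert 29: [50, 44, 29, 27, 9, 12, 22]

Final heap: [50, 44, 29, 27, 9, 12, 22]


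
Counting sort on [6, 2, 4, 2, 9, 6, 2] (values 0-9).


Input: [6, 2, 4, 2, 9, 6, 2]
Counts: [0, 0, 3, 0, 1, 0, 2, 0, 0, 1]

Sorted: [2, 2, 2, 4, 6, 6, 9]


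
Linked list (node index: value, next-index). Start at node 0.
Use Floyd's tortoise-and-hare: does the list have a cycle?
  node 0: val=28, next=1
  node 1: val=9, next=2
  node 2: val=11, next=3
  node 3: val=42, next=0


Floyd's tortoise (slow, +1) and hare (fast, +2):
  init: slow=0, fast=0
  step 1: slow=1, fast=2
  step 2: slow=2, fast=0
  step 3: slow=3, fast=2
  step 4: slow=0, fast=0
  slow == fast at node 0: cycle detected

Cycle: yes


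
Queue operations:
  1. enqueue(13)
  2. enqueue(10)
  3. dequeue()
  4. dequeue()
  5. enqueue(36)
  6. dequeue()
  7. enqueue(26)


enqueue(13) -> [13]
enqueue(10) -> [13, 10]
dequeue()->13, [10]
dequeue()->10, []
enqueue(36) -> [36]
dequeue()->36, []
enqueue(26) -> [26]

Final queue: [26]


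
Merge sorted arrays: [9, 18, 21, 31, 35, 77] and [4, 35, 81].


Take 4 from B
Take 9 from A
Take 18 from A
Take 21 from A
Take 31 from A
Take 35 from A
Take 35 from B
Take 77 from A

Merged: [4, 9, 18, 21, 31, 35, 35, 77, 81]


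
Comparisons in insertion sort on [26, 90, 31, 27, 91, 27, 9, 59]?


Algorithm: insertion sort
Input: [26, 90, 31, 27, 91, 27, 9, 59]
Sorted: [9, 26, 27, 27, 31, 59, 90, 91]

20


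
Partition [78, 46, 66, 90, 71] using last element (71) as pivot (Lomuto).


Pivot: 71
  46 <= 71: swap -> [46, 78, 66, 90, 71]
  66 <= 71: swap -> [46, 66, 78, 90, 71]
Place pivot at 2: [46, 66, 71, 90, 78]

Partitioned: [46, 66, 71, 90, 78]


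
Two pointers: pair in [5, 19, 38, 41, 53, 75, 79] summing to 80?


lo=0(5)+hi=6(79)=84
lo=0(5)+hi=5(75)=80

Yes: 5+75=80
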